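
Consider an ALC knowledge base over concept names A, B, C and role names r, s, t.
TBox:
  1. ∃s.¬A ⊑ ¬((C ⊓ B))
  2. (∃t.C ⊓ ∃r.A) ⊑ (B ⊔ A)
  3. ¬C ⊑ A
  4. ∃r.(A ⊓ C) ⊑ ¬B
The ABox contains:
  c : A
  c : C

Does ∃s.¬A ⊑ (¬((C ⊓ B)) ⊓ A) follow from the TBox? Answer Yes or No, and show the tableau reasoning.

No

1. ∃s.¬A ⊑ (¬((C ⊓ B)) ⊓ A)  ⇔  (∃s.¬A ⊓ ((C ⊓ B) ⊔ ¬A)) unsat w.r.t. T
   apply at x₀: ∃s.¬A⊑¬((C ⊓ B))
   open: L(x₀) ⊇ {C, ¬A, ¬B, ∀t.¬C, ∃s.¬A} (+ ∃-successors)
2. Hence ∃s.¬A ⊑ (¬((C ⊓ B)) ⊓ A): not entailed.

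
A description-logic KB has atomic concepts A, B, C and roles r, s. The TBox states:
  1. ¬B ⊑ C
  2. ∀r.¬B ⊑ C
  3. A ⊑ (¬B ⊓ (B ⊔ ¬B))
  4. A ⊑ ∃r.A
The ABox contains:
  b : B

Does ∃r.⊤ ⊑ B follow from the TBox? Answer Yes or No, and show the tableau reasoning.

1. ∃r.⊤ ⊑ B  ⇔  (∃r.⊤ ⊓ ¬B) unsat w.r.t. T
   apply at x₀: ¬B⊑C
   open: L(x₀) ⊇ {C, ¬A, ¬B, ∃r.⊤} (+ ∃-successors)
2. Hence ∃r.⊤ ⊑ B: not entailed.

No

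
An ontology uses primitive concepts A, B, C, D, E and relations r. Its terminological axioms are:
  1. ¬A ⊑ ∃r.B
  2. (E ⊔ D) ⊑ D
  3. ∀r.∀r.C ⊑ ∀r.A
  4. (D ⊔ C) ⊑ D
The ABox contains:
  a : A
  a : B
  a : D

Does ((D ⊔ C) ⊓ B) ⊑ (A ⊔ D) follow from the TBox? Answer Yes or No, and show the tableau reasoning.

Yes

1. ((D ⊔ C) ⊓ B) ⊑ (A ⊔ D)  ⇔  (((D ⊔ C) ⊓ B) ⊓ (¬A ⊓ ¬D)) unsat w.r.t. T
   all branches close; clash {D, ¬D} at x₀
2. Hence ((D ⊔ C) ⊓ B) ⊑ (A ⊔ D): entailed.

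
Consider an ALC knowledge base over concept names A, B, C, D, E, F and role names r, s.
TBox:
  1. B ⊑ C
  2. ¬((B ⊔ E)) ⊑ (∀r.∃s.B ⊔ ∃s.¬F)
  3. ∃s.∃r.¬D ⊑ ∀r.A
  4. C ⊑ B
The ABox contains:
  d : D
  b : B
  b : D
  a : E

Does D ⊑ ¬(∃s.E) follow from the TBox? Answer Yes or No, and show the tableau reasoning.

1. D ⊑ ¬(∃s.E)  ⇔  (D ⊓ ∃s.E) unsat w.r.t. T
   open: L(x₀) ⊇ {D, E, ¬B, ¬C, ∀s.∀r.D, …} (+ ∃-successors)
2. Hence D ⊑ ¬(∃s.E): not entailed.

No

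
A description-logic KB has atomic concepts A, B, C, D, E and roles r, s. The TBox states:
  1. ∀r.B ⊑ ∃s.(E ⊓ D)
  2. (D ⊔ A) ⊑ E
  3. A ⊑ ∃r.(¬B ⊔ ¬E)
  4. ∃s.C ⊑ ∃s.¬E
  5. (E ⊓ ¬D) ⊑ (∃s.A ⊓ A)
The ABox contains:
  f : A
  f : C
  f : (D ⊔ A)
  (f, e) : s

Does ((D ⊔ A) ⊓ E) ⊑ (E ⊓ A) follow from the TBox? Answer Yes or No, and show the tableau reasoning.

No

1. ((D ⊔ A) ⊓ E) ⊑ (E ⊓ A)  ⇔  (((D ⊔ A) ⊓ E) ⊓ (¬E ⊔ ¬A)) unsat w.r.t. T
   open: L(x₀) ⊇ {D, E, ¬A, ∀s.¬C, ∃r.¬B} (+ ∃-successors)
2. Hence ((D ⊔ A) ⊓ E) ⊑ (E ⊓ A): not entailed.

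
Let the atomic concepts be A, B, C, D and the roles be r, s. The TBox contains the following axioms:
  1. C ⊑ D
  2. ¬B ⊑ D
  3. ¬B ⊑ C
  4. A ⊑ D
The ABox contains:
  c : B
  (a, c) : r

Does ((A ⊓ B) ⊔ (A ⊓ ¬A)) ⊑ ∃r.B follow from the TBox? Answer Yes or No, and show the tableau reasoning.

1. ((A ⊓ B) ⊔ (A ⊓ ¬A)) ⊑ ∃r.B  ⇔  (((A ⊓ B) ⊔ (A ⊓ ¬A)) ⊓ ∀r.¬B) unsat w.r.t. T
   open: L(x₀) ⊇ {A, B, D, ∀r.¬B}
2. Hence ((A ⊓ B) ⊔ (A ⊓ ¬A)) ⊑ ∃r.B: not entailed.

No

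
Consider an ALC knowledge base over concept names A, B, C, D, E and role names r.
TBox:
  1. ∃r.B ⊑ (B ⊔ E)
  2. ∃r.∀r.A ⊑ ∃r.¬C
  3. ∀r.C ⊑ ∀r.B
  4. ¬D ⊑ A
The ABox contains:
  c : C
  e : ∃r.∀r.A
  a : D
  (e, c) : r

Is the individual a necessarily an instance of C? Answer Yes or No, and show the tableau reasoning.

1. a : C?  L(a) = {D} ∪ {¬C}
   open: L(a) ⊇ {D, ¬C, ∀r.¬B, ∃r.¬C} (+ ∃-successors) — a ∉ C possible
2. Hence a : C: not entailed.

No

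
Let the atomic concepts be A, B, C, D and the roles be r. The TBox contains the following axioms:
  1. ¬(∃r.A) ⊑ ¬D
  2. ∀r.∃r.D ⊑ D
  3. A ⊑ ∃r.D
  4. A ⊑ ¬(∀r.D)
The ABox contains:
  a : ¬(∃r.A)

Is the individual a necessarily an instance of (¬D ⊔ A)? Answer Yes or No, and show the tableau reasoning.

Yes

1. a : (¬D ⊔ A)?  L(a) = {¬(∃r.A)} ∪ {(D ⊓ ¬A)}
   clash {D, ¬D} at a — a ∈ (¬D ⊔ A)
2. Hence a : (¬D ⊔ A): entailed.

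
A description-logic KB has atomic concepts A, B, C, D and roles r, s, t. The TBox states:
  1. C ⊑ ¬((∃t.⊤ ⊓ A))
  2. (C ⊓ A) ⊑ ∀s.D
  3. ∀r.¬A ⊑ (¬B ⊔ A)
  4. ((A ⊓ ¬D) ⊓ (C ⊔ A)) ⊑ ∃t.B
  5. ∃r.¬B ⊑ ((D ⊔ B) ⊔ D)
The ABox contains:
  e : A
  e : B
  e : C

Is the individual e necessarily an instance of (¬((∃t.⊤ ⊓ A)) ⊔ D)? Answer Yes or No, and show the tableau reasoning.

1. e : (¬((∃t.⊤ ⊓ A)) ⊔ D)?  L(e) = {A, B, C} ∪ {((∃t.⊤ ⊓ A) ⊓ ¬D)}
   clash {A, ¬A} at e — e ∈ (¬((∃t.⊤ ⊓ A)) ⊔ D)
2. Hence e : (¬((∃t.⊤ ⊓ A)) ⊔ D): entailed.

Yes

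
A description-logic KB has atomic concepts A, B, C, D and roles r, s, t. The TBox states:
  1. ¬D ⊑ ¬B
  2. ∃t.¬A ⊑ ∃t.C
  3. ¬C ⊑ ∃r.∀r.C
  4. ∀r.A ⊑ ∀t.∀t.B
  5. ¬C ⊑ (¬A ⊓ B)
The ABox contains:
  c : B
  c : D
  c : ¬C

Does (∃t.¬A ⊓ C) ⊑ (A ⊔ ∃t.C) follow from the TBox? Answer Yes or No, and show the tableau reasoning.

1. (∃t.¬A ⊓ C) ⊑ (A ⊔ ∃t.C)  ⇔  ((∃t.¬A ⊓ C) ⊓ (¬A ⊓ ∀t.¬C)) unsat w.r.t. T
   all branches close; clash {C, ¬C} at an ∃-successor
2. Hence (∃t.¬A ⊓ C) ⊑ (A ⊔ ∃t.C): entailed.

Yes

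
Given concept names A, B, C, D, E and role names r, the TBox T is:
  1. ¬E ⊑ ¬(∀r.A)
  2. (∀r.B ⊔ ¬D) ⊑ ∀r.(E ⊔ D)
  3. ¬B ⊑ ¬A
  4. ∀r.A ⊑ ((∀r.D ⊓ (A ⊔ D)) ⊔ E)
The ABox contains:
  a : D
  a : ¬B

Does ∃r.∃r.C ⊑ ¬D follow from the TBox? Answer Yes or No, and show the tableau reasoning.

1. ∃r.∃r.C ⊑ ¬D  ⇔  (∃r.∃r.C ⊓ D) unsat w.r.t. T
   open: L(x₀) ⊇ {B, D, E, ∃r.¬A, ∃r.¬B, …} (+ ∃-successors)
2. Hence ∃r.∃r.C ⊑ ¬D: not entailed.

No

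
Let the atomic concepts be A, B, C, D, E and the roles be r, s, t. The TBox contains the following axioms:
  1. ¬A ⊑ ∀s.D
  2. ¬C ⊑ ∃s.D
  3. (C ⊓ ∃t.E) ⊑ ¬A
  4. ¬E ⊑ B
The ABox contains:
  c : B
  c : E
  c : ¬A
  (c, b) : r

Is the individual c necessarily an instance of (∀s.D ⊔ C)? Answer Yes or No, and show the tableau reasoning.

Yes

1. c : (∀s.D ⊔ C)?  L(c) = {B, E, ¬A} ∪ {(∃s.¬D ⊓ ¬C)}
   clash {D, ¬D} at an ∃-successor — c ∈ (∀s.D ⊔ C)
2. Hence c : (∀s.D ⊔ C): entailed.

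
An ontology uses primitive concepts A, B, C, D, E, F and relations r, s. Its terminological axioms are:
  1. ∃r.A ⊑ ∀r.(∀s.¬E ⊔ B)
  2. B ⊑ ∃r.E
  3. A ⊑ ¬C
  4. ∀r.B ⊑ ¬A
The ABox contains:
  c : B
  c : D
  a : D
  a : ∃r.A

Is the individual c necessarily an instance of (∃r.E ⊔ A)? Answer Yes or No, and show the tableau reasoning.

Yes

1. c : (∃r.E ⊔ A)?  L(c) = {B, D} ∪ {(∀r.¬E ⊓ ¬A)}
   clash {E, ¬E} at an ∃-successor — c ∈ (∃r.E ⊔ A)
2. Hence c : (∃r.E ⊔ A): entailed.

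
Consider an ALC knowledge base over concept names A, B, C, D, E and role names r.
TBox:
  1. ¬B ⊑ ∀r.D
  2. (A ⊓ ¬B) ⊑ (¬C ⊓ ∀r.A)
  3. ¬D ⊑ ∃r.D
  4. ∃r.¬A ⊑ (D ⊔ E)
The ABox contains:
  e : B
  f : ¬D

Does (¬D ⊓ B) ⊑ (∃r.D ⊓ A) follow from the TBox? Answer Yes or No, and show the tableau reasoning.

1. (¬D ⊓ B) ⊑ (∃r.D ⊓ A)  ⇔  ((¬D ⊓ B) ⊓ (∀r.¬D ⊔ ¬A)) unsat w.r.t. T
   apply at x₀: ¬D⊑∃r.D
   open: L(x₀) ⊇ {B, ¬A, ¬D, ∀r.A, ∃r.D} (+ ∃-successors)
2. Hence (¬D ⊓ B) ⊑ (∃r.D ⊓ A): not entailed.

No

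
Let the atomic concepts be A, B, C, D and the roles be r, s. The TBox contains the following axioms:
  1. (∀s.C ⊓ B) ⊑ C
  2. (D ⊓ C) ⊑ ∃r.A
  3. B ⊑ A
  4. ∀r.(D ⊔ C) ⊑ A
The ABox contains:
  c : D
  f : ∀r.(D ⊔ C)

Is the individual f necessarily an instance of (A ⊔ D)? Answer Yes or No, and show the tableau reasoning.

1. f : (A ⊔ D)?  L(f) = {∀r.(D ⊔ C)} ∪ {(¬A ⊓ ¬D)}
   clash {A, ¬A} at f — f ∈ (A ⊔ D)
2. Hence f : (A ⊔ D): entailed.

Yes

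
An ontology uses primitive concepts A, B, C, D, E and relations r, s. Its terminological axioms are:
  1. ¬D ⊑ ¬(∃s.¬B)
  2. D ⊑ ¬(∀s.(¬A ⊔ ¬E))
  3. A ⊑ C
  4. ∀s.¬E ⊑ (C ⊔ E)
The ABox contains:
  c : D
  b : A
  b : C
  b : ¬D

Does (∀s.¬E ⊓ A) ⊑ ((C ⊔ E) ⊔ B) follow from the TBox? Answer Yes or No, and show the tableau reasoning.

Yes

1. (∀s.¬E ⊓ A) ⊑ ((C ⊔ E) ⊔ B)  ⇔  ((∀s.¬E ⊓ A) ⊓ ((¬C ⊓ ¬E) ⊓ ¬B)) unsat w.r.t. T
   all branches close; clash {C, ¬C} at x₀
2. Hence (∀s.¬E ⊓ A) ⊑ ((C ⊔ E) ⊔ B): entailed.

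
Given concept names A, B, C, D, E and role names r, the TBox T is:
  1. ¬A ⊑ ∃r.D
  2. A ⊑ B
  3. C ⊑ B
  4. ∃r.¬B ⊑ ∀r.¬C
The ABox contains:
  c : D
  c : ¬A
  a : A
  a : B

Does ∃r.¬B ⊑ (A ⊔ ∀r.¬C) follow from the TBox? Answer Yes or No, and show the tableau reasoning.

Yes

1. ∃r.¬B ⊑ (A ⊔ ∀r.¬C)  ⇔  (∃r.¬B ⊓ (¬A ⊓ ∃r.C)) unsat w.r.t. T
   all branches close; clash {C, ¬C} at an ∃-successor
2. Hence ∃r.¬B ⊑ (A ⊔ ∀r.¬C): entailed.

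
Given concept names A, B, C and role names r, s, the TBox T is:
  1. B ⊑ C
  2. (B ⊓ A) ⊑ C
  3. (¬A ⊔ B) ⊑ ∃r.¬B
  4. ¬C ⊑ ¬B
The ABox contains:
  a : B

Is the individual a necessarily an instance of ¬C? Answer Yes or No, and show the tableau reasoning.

No

1. a : ¬C?  L(a) = {B} ∪ {C}
   open: L(a) ⊇ {B, C, ∃r.¬B} (+ ∃-successors) — a ∉ ¬C possible
2. Hence a : ¬C: not entailed.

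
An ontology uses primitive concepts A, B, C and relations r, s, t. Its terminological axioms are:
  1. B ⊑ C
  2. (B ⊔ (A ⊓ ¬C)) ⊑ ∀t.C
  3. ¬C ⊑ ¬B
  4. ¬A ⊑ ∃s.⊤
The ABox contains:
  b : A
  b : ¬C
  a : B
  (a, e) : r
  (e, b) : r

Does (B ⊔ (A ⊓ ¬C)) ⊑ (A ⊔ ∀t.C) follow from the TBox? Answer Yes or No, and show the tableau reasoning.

1. (B ⊔ (A ⊓ ¬C)) ⊑ (A ⊔ ∀t.C)  ⇔  ((B ⊔ (A ⊓ ¬C)) ⊓ (¬A ⊓ ∃t.¬C)) unsat w.r.t. T
   all branches close; clash {A, ¬A} at x₀
2. Hence (B ⊔ (A ⊓ ¬C)) ⊑ (A ⊔ ∀t.C): entailed.

Yes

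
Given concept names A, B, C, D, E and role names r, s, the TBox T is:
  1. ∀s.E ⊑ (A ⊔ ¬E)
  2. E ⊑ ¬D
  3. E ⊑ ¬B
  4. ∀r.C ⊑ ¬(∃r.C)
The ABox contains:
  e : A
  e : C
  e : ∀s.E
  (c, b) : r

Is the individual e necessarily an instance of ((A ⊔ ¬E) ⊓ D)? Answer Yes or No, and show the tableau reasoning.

No

1. e : ((A ⊔ ¬E) ⊓ D)?  L(e) = {A, C, ∀s.E} ∪ {((¬A ⊓ E) ⊔ ¬D)}
   apply at e: ∀s.E⊑(A ⊔ ¬E)
   open: L(e) ⊇ {A, C, ¬D, ¬E, ∀s.E, …} (+ ∃-successors) — e ∉ ((A ⊔ ¬E) ⊓ D) possible
2. Hence e : ((A ⊔ ¬E) ⊓ D): not entailed.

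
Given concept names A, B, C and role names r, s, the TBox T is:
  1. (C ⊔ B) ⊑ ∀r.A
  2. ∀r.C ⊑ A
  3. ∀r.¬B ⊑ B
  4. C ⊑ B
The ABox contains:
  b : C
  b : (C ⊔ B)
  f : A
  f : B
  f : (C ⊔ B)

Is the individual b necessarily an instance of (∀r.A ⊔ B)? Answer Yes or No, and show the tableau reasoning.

Yes

1. b : (∀r.A ⊔ B)?  L(b) = {C, (C ⊔ B)} ∪ {(∃r.¬A ⊓ ¬B)}
   clash {B, ¬B} at b — b ∈ (∀r.A ⊔ B)
2. Hence b : (∀r.A ⊔ B): entailed.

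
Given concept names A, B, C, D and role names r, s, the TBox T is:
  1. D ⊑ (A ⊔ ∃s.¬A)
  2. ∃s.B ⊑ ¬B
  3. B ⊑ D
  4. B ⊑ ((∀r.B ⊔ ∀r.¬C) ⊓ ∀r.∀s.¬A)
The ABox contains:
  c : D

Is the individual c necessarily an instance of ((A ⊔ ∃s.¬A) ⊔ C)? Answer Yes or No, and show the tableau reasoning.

1. c : ((A ⊔ ∃s.¬A) ⊔ C)?  L(c) = {D} ∪ {((¬A ⊓ ∀s.A) ⊓ ¬C)}
   clash {A, ¬A} at an ∃-successor — c ∈ ((A ⊔ ∃s.¬A) ⊔ C)
2. Hence c : ((A ⊔ ∃s.¬A) ⊔ C): entailed.

Yes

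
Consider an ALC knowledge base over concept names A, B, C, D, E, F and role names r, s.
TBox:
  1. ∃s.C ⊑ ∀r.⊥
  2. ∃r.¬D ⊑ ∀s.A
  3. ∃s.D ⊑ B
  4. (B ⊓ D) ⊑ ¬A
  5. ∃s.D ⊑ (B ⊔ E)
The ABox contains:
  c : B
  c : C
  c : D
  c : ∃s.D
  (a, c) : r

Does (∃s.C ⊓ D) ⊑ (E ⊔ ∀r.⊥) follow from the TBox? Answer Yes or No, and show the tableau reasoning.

1. (∃s.C ⊓ D) ⊑ (E ⊔ ∀r.⊥)  ⇔  ((∃s.C ⊓ D) ⊓ (¬E ⊓ ∃r.⊤)) unsat w.r.t. T
   all branches close; clash {E, ¬E} at x₀
2. Hence (∃s.C ⊓ D) ⊑ (E ⊔ ∀r.⊥): entailed.

Yes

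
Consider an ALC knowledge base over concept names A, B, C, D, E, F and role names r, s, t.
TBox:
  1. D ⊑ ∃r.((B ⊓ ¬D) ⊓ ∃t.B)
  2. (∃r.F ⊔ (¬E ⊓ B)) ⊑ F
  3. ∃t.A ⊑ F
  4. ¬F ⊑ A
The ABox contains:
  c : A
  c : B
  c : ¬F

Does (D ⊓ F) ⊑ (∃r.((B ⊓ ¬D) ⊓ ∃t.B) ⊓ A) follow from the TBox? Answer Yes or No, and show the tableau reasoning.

No

1. (D ⊓ F) ⊑ (∃r.((B ⊓ ¬D) ⊓ ∃t.B) ⊓ A)  ⇔  ((D ⊓ F) ⊓ (∀r.((¬B ⊔ D) ⊔ ∀t.¬B) ⊔ ¬A)) unsat w.r.t. T
   apply at x₀: D⊑∃r.((B ⊓ ¬D) ⊓ ∃t.B)
   open: L(x₀) ⊇ {D, F, ¬A, ∃r.((B ⊓ ¬D) ⊓ ∃t.B)} (+ ∃-successors)
2. Hence (D ⊓ F) ⊑ (∃r.((B ⊓ ¬D) ⊓ ∃t.B) ⊓ A): not entailed.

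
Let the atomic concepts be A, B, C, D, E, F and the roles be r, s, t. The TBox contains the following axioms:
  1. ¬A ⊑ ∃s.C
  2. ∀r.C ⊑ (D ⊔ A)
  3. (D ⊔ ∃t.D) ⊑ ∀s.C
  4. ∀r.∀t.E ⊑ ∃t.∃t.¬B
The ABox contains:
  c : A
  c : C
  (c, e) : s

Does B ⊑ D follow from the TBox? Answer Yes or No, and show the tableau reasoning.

1. B ⊑ D  ⇔  (B ⊓ ¬D) unsat w.r.t. T
   open: L(x₀) ⊇ {A, B, ¬D, ∀t.¬D, ∃r.¬C, …} (+ ∃-successors)
2. Hence B ⊑ D: not entailed.

No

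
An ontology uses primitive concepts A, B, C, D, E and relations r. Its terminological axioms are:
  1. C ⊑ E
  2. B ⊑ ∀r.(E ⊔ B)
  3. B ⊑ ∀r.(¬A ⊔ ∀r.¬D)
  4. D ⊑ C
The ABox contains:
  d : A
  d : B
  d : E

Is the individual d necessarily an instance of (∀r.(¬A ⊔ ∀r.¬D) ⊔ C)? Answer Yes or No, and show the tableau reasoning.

Yes

1. d : (∀r.(¬A ⊔ ∀r.¬D) ⊔ C)?  L(d) = {A, B, E} ∪ {(∃r.(A ⊓ ∃r.D) ⊓ ¬C)}
   clash {C, ¬C} at d — d ∈ (∀r.(¬A ⊔ ∀r.¬D) ⊔ C)
2. Hence d : (∀r.(¬A ⊔ ∀r.¬D) ⊔ C): entailed.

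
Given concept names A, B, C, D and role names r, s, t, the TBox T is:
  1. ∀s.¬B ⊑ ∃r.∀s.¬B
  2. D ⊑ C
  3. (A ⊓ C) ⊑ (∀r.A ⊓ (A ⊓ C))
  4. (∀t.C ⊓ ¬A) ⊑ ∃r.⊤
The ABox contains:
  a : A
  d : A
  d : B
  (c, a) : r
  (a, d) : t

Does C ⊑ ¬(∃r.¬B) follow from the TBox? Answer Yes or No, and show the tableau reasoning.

No

1. C ⊑ ¬(∃r.¬B)  ⇔  (C ⊓ ∃r.¬B) unsat w.r.t. T
   open: L(x₀) ⊇ {C, ¬A, ∃r.¬B, ∃s.B, ∃t.¬C} (+ ∃-successors)
2. Hence C ⊑ ¬(∃r.¬B): not entailed.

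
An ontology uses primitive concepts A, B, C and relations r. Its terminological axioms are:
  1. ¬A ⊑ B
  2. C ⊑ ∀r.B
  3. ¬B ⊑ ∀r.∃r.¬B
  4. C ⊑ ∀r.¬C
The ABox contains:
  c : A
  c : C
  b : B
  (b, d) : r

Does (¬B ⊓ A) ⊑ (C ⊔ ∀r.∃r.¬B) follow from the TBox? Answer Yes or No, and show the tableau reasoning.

Yes

1. (¬B ⊓ A) ⊑ (C ⊔ ∀r.∃r.¬B)  ⇔  ((¬B ⊓ A) ⊓ (¬C ⊓ ∃r.∀r.B)) unsat w.r.t. T
   all branches close; clash {B, ¬B} at an ∃-successor
2. Hence (¬B ⊓ A) ⊑ (C ⊔ ∀r.∃r.¬B): entailed.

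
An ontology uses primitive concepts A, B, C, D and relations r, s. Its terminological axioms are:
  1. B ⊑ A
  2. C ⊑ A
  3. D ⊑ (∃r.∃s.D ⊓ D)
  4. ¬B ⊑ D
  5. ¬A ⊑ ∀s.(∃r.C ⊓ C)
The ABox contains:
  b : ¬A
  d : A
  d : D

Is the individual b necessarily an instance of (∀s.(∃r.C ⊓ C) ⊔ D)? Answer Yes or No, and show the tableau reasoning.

Yes

1. b : (∀s.(∃r.C ⊓ C) ⊔ D)?  L(b) = {¬A} ∪ {(∃s.(∀r.¬C ⊔ ¬C) ⊓ ¬D)}
   clash {D, ¬D} at b — b ∈ (∀s.(∃r.C ⊓ C) ⊔ D)
2. Hence b : (∀s.(∃r.C ⊓ C) ⊔ D): entailed.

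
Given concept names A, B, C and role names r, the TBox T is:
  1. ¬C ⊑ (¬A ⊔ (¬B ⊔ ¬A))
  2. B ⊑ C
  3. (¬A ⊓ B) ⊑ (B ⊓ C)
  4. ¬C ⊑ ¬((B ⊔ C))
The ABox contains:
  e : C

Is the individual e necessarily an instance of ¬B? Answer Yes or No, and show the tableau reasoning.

No

1. e : ¬B?  L(e) = {C} ∪ {B}
   open: L(e) ⊇ {A, B, C} — e ∉ ¬B possible
2. Hence e : ¬B: not entailed.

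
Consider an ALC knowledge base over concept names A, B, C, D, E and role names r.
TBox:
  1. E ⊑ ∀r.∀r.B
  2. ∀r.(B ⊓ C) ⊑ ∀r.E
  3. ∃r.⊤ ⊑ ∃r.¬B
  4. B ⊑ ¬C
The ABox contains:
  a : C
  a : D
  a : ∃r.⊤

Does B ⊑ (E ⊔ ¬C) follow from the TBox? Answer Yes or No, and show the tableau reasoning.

Yes

1. B ⊑ (E ⊔ ¬C)  ⇔  (B ⊓ (¬E ⊓ C)) unsat w.r.t. T
   all branches close; clash {C, ¬C} at x₀
2. Hence B ⊑ (E ⊔ ¬C): entailed.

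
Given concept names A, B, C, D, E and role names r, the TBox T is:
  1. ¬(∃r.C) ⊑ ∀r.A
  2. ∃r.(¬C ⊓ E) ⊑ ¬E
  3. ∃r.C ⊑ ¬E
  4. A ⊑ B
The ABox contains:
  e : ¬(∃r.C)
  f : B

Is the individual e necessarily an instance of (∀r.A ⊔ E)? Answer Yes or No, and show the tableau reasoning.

Yes

1. e : (∀r.A ⊔ E)?  L(e) = {¬(∃r.C)} ∪ {(∃r.¬A ⊓ ¬E)}
   clash {A, ¬A} at an ∃-successor — e ∈ (∀r.A ⊔ E)
2. Hence e : (∀r.A ⊔ E): entailed.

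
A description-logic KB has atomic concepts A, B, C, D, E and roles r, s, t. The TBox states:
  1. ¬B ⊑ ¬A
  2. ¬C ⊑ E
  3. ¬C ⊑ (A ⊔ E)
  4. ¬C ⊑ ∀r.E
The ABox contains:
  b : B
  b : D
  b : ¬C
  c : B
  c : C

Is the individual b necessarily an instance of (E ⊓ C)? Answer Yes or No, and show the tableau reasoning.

No

1. b : (E ⊓ C)?  L(b) = {B, D, ¬C} ∪ {(¬E ⊔ ¬C)}
   apply at b: ¬C⊑E; ¬C⊑(A ⊔ E); ¬C⊑∀r.E
   open: L(b) ⊇ {B, D, E, ¬C, ∀r.E} — b ∉ (E ⊓ C) possible
2. Hence b : (E ⊓ C): not entailed.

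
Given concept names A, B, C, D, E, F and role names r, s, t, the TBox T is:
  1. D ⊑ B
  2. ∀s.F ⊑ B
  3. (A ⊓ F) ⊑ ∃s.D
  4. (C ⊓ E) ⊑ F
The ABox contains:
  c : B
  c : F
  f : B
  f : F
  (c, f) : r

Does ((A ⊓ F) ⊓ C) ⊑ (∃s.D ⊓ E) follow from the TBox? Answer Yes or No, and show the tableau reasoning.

No

1. ((A ⊓ F) ⊓ C) ⊑ (∃s.D ⊓ E)  ⇔  (((A ⊓ F) ⊓ C) ⊓ (∀s.¬D ⊔ ¬E)) unsat w.r.t. T
   apply at x₀: (A ⊓ F)⊑∃s.D
   open: L(x₀) ⊇ {A, C, F, ¬D, ¬E, …} (+ ∃-successors)
2. Hence ((A ⊓ F) ⊓ C) ⊑ (∃s.D ⊓ E): not entailed.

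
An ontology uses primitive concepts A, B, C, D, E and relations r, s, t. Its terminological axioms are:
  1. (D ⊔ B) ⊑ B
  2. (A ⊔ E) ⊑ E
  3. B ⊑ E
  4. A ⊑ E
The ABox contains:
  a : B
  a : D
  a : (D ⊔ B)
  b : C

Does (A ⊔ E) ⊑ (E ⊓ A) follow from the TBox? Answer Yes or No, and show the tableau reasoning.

No

1. (A ⊔ E) ⊑ (E ⊓ A)  ⇔  ((A ⊔ E) ⊓ (¬E ⊔ ¬A)) unsat w.r.t. T
   apply at x₀: (A ⊔ E)⊑E
   open: L(x₀) ⊇ {E, ¬A, ¬B, ¬D}
2. Hence (A ⊔ E) ⊑ (E ⊓ A): not entailed.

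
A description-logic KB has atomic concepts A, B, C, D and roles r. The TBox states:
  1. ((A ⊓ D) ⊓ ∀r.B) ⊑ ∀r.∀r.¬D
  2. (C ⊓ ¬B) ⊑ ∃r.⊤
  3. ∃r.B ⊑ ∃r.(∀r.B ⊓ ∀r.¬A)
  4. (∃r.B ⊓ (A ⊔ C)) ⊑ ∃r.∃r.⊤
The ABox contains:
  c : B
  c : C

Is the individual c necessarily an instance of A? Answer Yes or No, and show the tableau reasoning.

No

1. c : A?  L(c) = {B, C} ∪ {¬A}
   open: L(c) ⊇ {B, C, ¬A, ∀r.¬B} — c ∉ A possible
2. Hence c : A: not entailed.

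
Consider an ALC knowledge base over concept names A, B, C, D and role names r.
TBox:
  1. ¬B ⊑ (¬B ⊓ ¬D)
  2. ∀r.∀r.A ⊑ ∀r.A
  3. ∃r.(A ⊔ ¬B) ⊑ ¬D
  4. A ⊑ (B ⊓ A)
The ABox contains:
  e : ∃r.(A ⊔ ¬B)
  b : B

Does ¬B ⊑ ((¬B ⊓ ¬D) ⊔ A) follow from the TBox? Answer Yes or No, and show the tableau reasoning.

1. ¬B ⊑ ((¬B ⊓ ¬D) ⊔ A)  ⇔  (¬B ⊓ ((B ⊔ D) ⊓ ¬A)) unsat w.r.t. T
   all branches close; clash {D, ¬D} at x₀
2. Hence ¬B ⊑ ((¬B ⊓ ¬D) ⊔ A): entailed.

Yes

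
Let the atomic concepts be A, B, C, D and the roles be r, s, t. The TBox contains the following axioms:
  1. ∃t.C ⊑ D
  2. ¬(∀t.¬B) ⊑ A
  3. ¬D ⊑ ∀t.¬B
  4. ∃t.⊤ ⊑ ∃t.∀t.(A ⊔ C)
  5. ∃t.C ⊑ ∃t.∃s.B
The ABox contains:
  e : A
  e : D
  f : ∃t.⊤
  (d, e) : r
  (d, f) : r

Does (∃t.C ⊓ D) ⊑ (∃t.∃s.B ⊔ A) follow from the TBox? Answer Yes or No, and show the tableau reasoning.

Yes

1. (∃t.C ⊓ D) ⊑ (∃t.∃s.B ⊔ A)  ⇔  ((∃t.C ⊓ D) ⊓ (∀t.∀s.¬B ⊓ ¬A)) unsat w.r.t. T
   all branches close; clash {A, ¬A} at x₀
2. Hence (∃t.C ⊓ D) ⊑ (∃t.∃s.B ⊔ A): entailed.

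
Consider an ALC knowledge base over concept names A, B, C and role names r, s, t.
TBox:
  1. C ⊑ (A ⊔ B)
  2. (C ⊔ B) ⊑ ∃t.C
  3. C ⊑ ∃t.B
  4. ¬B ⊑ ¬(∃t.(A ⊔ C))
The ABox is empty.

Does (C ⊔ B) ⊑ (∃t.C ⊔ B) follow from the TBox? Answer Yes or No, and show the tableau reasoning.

1. (C ⊔ B) ⊑ (∃t.C ⊔ B)  ⇔  ((C ⊔ B) ⊓ (∀t.¬C ⊓ ¬B)) unsat w.r.t. T
   all branches close; clash {B, ¬B} at x₀
2. Hence (C ⊔ B) ⊑ (∃t.C ⊔ B): entailed.

Yes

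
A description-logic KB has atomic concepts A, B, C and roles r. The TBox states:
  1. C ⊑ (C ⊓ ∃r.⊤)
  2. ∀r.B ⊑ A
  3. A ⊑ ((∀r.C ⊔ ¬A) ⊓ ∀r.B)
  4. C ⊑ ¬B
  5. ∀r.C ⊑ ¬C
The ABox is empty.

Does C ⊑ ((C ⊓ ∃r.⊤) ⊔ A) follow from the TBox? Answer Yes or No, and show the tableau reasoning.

Yes

1. C ⊑ ((C ⊓ ∃r.⊤) ⊔ A)  ⇔  (C ⊓ ((¬C ⊔ ∀r.⊥) ⊓ ¬A)) unsat w.r.t. T
   all branches close; clash {A, ¬A} at x₀
2. Hence C ⊑ ((C ⊓ ∃r.⊤) ⊔ A): entailed.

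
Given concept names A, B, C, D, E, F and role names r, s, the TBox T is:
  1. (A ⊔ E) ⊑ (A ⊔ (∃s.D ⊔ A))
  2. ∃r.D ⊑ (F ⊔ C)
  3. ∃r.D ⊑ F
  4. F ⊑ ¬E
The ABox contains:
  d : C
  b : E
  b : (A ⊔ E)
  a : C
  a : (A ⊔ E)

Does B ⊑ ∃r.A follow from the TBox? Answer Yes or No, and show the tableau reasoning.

No

1. B ⊑ ∃r.A  ⇔  (B ⊓ ∀r.¬A) unsat w.r.t. T
   open: L(x₀) ⊇ {B, ¬A, ¬E, ¬F, ∀r.¬A, …}
2. Hence B ⊑ ∃r.A: not entailed.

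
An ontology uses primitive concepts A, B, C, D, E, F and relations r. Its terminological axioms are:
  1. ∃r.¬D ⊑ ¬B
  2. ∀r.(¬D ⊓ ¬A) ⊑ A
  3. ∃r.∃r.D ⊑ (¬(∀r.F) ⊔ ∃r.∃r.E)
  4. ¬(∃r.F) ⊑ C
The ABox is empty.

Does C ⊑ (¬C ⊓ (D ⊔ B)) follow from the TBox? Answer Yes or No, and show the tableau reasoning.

No

1. C ⊑ (¬C ⊓ (D ⊔ B))  ⇔  (C ⊓ (C ⊔ (¬D ⊓ ¬B))) unsat w.r.t. T
   open: L(x₀) ⊇ {C, ∀r.D, ∀r.∀r.¬D, ∃r.(D ⊔ A)} (+ ∃-successors)
2. Hence C ⊑ (¬C ⊓ (D ⊔ B)): not entailed.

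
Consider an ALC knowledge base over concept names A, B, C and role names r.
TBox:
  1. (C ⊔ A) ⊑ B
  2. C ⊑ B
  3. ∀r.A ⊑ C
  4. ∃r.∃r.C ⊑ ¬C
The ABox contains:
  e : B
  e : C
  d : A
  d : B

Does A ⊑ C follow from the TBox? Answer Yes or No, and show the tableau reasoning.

1. A ⊑ C  ⇔  (A ⊓ ¬C) unsat w.r.t. T
   open: L(x₀) ⊇ {A, B, ¬C, ∃r.¬A} (+ ∃-successors)
2. Hence A ⊑ C: not entailed.

No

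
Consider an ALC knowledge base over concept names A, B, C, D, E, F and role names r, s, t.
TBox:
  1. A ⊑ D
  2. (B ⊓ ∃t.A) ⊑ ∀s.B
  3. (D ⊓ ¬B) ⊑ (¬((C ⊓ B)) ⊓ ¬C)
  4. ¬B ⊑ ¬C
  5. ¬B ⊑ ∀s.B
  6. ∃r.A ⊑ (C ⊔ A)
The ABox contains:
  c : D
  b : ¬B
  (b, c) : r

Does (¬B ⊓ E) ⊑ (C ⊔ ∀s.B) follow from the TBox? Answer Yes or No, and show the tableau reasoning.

1. (¬B ⊓ E) ⊑ (C ⊔ ∀s.B)  ⇔  ((¬B ⊓ E) ⊓ (¬C ⊓ ∃s.¬B)) unsat w.r.t. T
   all branches close; clash {B, ¬B} at an ∃-successor
2. Hence (¬B ⊓ E) ⊑ (C ⊔ ∀s.B): entailed.

Yes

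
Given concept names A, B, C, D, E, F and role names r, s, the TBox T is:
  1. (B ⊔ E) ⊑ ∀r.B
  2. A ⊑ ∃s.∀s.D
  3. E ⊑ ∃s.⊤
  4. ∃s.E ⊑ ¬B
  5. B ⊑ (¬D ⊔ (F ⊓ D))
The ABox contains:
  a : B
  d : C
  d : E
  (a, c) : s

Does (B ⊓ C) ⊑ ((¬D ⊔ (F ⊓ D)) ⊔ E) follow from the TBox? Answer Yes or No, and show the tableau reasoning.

1. (B ⊓ C) ⊑ ((¬D ⊔ (F ⊓ D)) ⊔ E)  ⇔  ((B ⊓ C) ⊓ ((D ⊓ (¬F ⊔ ¬D)) ⊓ ¬E)) unsat w.r.t. T
   all branches close; clash {D, ¬D} at x₀
2. Hence (B ⊓ C) ⊑ ((¬D ⊔ (F ⊓ D)) ⊔ E): entailed.

Yes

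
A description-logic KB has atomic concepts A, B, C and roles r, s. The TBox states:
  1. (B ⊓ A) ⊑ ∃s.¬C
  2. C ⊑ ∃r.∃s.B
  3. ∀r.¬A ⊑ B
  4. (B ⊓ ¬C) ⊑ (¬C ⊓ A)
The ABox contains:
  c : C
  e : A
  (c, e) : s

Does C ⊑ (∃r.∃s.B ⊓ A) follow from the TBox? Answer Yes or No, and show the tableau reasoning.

No

1. C ⊑ (∃r.∃s.B ⊓ A)  ⇔  (C ⊓ (∀r.∀s.¬B ⊔ ¬A)) unsat w.r.t. T
   apply at x₀: C⊑∃r.∃s.B
   open: L(x₀) ⊇ {C, ¬A, ¬B, ∃r.A, ∃r.∃s.B} (+ ∃-successors)
2. Hence C ⊑ (∃r.∃s.B ⊓ A): not entailed.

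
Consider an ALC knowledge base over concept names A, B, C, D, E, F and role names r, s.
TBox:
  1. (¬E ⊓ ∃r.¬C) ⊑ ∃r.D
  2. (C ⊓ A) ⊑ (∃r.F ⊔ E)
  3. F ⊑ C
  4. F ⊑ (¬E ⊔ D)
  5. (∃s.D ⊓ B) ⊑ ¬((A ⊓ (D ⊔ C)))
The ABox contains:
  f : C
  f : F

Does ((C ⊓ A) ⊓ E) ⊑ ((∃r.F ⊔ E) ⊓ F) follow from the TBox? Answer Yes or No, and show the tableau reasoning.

1. ((C ⊓ A) ⊓ E) ⊑ ((∃r.F ⊔ E) ⊓ F)  ⇔  (((C ⊓ A) ⊓ E) ⊓ ((∀r.¬F ⊓ ¬E) ⊔ ¬F)) unsat w.r.t. T
   apply at x₀: (C ⊓ A)⊑(∃r.F ⊔ E)
   open: L(x₀) ⊇ {A, C, E, ¬F, ∀s.¬D}
2. Hence ((C ⊓ A) ⊓ E) ⊑ ((∃r.F ⊔ E) ⊓ F): not entailed.

No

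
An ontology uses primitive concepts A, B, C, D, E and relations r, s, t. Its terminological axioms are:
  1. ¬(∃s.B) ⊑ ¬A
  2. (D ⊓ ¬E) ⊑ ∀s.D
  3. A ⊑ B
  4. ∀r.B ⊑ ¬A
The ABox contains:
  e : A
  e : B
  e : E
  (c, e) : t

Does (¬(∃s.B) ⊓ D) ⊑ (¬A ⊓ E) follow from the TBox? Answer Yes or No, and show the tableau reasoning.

No

1. (¬(∃s.B) ⊓ D) ⊑ (¬A ⊓ E)  ⇔  ((∀s.¬B ⊓ D) ⊓ (A ⊔ ¬E)) unsat w.r.t. T
   apply at x₀: ¬(∃s.B)⊑¬A
   open: L(x₀) ⊇ {D, ¬A, ¬E, ∀s.D, ∀s.¬B}
2. Hence (¬(∃s.B) ⊓ D) ⊑ (¬A ⊓ E): not entailed.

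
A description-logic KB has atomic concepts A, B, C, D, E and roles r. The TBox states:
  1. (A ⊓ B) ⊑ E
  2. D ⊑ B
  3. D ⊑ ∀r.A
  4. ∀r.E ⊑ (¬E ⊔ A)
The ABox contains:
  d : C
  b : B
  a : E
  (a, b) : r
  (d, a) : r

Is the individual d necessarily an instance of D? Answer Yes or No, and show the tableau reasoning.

No

1. d : D?  L(d) = {C} ∪ {¬D}
   open: L(d) ⊇ {C, ¬A, ¬D, ∃r.¬E} (+ ∃-successors) — d ∉ D possible
2. Hence d : D: not entailed.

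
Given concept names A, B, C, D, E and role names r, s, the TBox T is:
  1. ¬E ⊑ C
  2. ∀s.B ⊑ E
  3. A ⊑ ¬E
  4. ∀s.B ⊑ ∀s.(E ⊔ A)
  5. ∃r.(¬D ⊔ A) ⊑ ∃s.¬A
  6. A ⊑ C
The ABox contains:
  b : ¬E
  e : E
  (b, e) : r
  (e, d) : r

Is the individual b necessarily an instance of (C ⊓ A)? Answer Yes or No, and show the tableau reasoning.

No

1. b : (C ⊓ A)?  L(b) = {¬E} ∪ {(¬C ⊔ ¬A)}
   apply at b: ¬E⊑C
   open: L(b) ⊇ {C, ¬A, ¬E, ∀r.(D ⊓ ¬A), ∃s.¬B} (+ ∃-successors) — b ∉ (C ⊓ A) possible
2. Hence b : (C ⊓ A): not entailed.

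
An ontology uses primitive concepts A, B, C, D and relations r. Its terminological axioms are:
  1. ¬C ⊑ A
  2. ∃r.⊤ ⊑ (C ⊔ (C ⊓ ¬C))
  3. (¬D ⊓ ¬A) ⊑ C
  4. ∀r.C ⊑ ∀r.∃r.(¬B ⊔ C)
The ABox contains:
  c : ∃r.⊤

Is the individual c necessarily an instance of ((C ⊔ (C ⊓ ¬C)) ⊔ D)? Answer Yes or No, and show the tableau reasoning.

1. c : ((C ⊔ (C ⊓ ¬C)) ⊔ D)?  L(c) = {∃r.⊤} ∪ {((¬C ⊓ (¬C ⊔ C)) ⊓ ¬D)}
   clash {C, ¬C} at c — c ∈ ((C ⊔ (C ⊓ ¬C)) ⊔ D)
2. Hence c : ((C ⊔ (C ⊓ ¬C)) ⊔ D): entailed.

Yes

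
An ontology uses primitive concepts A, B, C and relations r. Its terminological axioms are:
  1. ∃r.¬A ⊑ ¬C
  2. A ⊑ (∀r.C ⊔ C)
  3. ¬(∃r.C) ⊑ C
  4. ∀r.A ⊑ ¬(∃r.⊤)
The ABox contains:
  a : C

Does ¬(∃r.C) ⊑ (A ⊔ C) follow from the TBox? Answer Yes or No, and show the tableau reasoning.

1. ¬(∃r.C) ⊑ (A ⊔ C)  ⇔  (∀r.¬C ⊓ (¬A ⊓ ¬C)) unsat w.r.t. T
   all branches close; clash {C, ¬C} at x₀
2. Hence ¬(∃r.C) ⊑ (A ⊔ C): entailed.

Yes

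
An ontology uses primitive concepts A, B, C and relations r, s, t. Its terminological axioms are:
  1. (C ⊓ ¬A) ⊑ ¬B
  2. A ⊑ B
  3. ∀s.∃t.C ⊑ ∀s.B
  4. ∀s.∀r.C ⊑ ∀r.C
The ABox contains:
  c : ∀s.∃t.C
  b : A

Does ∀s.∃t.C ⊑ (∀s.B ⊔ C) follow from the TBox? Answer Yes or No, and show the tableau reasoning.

1. ∀s.∃t.C ⊑ (∀s.B ⊔ C)  ⇔  (∀s.∃t.C ⊓ (∃s.¬B ⊓ ¬C)) unsat w.r.t. T
   all branches close; clash {B, ¬B} at x₀
2. Hence ∀s.∃t.C ⊑ (∀s.B ⊔ C): entailed.

Yes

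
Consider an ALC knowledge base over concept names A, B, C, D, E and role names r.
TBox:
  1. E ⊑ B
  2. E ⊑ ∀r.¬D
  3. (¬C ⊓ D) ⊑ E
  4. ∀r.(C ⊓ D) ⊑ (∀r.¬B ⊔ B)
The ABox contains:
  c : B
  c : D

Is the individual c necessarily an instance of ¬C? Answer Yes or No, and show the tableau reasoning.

No

1. c : ¬C?  L(c) = {B, D} ∪ {C}
   open: L(c) ⊇ {B, C, D, ¬E, ∃r.(¬C ⊔ ¬D)} (+ ∃-successors) — c ∉ ¬C possible
2. Hence c : ¬C: not entailed.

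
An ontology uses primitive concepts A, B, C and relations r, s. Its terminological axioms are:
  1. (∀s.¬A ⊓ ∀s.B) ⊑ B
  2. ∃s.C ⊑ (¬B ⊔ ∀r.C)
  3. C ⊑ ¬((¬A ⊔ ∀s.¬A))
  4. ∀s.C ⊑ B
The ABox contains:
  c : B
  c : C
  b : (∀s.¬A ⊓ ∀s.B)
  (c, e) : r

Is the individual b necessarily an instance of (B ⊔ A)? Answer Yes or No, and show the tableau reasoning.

1. b : (B ⊔ A)?  L(b) = {(∀s.¬A ⊓ ∀s.B)} ∪ {(¬B ⊓ ¬A)}
   clash {A, ¬A} at b — b ∈ (B ⊔ A)
2. Hence b : (B ⊔ A): entailed.

Yes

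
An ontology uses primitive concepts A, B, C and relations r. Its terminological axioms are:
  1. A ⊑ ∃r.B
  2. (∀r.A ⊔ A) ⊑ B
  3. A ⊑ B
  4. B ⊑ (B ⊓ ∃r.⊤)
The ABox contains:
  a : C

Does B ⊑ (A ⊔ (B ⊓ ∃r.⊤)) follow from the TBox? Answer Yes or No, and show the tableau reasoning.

Yes

1. B ⊑ (A ⊔ (B ⊓ ∃r.⊤))  ⇔  (B ⊓ (¬A ⊓ (¬B ⊔ ∀r.⊥))) unsat w.r.t. T
   all branches close; clash ⊥ at an ∃-successor
2. Hence B ⊑ (A ⊔ (B ⊓ ∃r.⊤)): entailed.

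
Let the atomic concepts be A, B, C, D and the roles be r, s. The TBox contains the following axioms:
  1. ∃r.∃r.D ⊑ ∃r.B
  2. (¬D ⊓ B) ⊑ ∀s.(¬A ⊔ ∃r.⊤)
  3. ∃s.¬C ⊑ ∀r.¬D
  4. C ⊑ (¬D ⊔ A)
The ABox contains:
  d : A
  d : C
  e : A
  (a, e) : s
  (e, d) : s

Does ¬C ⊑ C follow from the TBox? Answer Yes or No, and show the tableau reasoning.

1. ¬C ⊑ C  ⇔  (¬C ⊓ ¬C) unsat w.r.t. T
   open: L(x₀) ⊇ {D, ¬C, ∀r.∀r.¬D, ∀s.C}
2. Hence ¬C ⊑ C: not entailed.

No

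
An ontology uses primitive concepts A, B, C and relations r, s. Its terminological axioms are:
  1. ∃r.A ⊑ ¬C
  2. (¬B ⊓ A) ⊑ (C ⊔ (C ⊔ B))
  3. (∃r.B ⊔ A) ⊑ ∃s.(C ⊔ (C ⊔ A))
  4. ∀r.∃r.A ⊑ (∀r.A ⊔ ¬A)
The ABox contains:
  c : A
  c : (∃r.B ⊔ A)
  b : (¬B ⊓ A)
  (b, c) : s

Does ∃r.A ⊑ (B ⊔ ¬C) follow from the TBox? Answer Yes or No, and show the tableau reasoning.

Yes

1. ∃r.A ⊑ (B ⊔ ¬C)  ⇔  (∃r.A ⊓ (¬B ⊓ C)) unsat w.r.t. T
   all branches close; clash {C, ¬C} at x₀
2. Hence ∃r.A ⊑ (B ⊔ ¬C): entailed.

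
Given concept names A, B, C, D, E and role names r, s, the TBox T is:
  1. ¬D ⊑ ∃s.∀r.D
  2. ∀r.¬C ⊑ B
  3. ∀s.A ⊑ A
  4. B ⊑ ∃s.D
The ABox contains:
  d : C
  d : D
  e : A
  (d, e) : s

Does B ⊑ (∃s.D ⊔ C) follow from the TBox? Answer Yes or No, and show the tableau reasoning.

Yes

1. B ⊑ (∃s.D ⊔ C)  ⇔  (B ⊓ (∀s.¬D ⊓ ¬C)) unsat w.r.t. T
   all branches close; clash {D, ¬D} at an ∃-successor
2. Hence B ⊑ (∃s.D ⊔ C): entailed.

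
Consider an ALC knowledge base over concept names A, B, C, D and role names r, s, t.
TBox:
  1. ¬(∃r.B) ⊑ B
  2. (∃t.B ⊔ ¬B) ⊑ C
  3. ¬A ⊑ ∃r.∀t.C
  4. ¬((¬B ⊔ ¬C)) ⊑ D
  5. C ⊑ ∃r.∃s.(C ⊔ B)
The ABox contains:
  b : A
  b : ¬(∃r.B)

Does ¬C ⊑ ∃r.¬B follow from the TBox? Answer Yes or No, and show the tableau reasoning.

1. ¬C ⊑ ∃r.¬B  ⇔  (¬C ⊓ ∀r.B) unsat w.r.t. T
   open: L(x₀) ⊇ {A, B, ¬C, ∀r.B, ∀t.¬B, …} (+ ∃-successors)
2. Hence ¬C ⊑ ∃r.¬B: not entailed.

No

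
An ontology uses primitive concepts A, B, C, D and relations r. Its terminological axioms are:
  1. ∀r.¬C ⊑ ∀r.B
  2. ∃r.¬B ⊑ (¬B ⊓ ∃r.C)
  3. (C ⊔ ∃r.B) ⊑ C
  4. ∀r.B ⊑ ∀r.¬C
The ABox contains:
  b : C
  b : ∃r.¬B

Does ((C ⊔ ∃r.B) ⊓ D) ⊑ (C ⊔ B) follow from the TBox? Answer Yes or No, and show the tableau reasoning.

Yes

1. ((C ⊔ ∃r.B) ⊓ D) ⊑ (C ⊔ B)  ⇔  (((C ⊔ ∃r.B) ⊓ D) ⊓ (¬C ⊓ ¬B)) unsat w.r.t. T
   all branches close; clash {C, ¬C} at x₀
2. Hence ((C ⊔ ∃r.B) ⊓ D) ⊑ (C ⊔ B): entailed.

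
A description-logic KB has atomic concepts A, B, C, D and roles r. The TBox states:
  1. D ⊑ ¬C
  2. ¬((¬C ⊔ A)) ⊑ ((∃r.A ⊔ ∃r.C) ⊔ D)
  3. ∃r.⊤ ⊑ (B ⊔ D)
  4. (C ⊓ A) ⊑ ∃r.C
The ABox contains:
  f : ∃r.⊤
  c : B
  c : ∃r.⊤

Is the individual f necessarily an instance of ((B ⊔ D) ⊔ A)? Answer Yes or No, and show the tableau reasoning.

1. f : ((B ⊔ D) ⊔ A)?  L(f) = {∃r.⊤} ∪ {((¬B ⊓ ¬D) ⊓ ¬A)}
   clash {D, ¬D} at f — f ∈ ((B ⊔ D) ⊔ A)
2. Hence f : ((B ⊔ D) ⊔ A): entailed.

Yes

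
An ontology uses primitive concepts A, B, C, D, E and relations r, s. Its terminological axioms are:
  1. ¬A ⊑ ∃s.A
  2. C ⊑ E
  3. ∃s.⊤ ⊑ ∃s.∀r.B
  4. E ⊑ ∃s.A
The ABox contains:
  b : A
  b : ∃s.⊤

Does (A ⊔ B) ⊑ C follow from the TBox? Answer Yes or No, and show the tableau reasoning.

1. (A ⊔ B) ⊑ C  ⇔  ((A ⊔ B) ⊓ ¬C) unsat w.r.t. T
   open: L(x₀) ⊇ {A, ¬C, ¬E, ∀s.⊥}
2. Hence (A ⊔ B) ⊑ C: not entailed.

No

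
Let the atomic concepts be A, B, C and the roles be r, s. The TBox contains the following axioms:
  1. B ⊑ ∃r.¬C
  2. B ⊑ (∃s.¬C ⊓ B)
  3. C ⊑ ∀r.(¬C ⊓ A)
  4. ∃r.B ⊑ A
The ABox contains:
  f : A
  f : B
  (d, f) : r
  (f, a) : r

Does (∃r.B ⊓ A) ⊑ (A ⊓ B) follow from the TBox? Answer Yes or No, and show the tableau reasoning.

1. (∃r.B ⊓ A) ⊑ (A ⊓ B)  ⇔  ((∃r.B ⊓ A) ⊓ (¬A ⊔ ¬B)) unsat w.r.t. T
   open: L(x₀) ⊇ {A, ¬B, ¬C, ∃r.B} (+ ∃-successors)
2. Hence (∃r.B ⊓ A) ⊑ (A ⊓ B): not entailed.

No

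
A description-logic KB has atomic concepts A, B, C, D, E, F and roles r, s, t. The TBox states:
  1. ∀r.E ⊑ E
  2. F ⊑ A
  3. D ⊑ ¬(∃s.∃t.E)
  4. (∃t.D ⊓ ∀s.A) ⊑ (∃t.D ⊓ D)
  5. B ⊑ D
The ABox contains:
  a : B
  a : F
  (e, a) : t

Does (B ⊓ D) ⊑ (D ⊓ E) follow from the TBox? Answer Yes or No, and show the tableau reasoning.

No

1. (B ⊓ D) ⊑ (D ⊓ E)  ⇔  ((B ⊓ D) ⊓ (¬D ⊔ ¬E)) unsat w.r.t. T
   apply at x₀: D⊑¬(∃s.∃t.E)
   open: L(x₀) ⊇ {B, D, ¬E, ¬F, ∀s.∀t.¬E, …} (+ ∃-successors)
2. Hence (B ⊓ D) ⊑ (D ⊓ E): not entailed.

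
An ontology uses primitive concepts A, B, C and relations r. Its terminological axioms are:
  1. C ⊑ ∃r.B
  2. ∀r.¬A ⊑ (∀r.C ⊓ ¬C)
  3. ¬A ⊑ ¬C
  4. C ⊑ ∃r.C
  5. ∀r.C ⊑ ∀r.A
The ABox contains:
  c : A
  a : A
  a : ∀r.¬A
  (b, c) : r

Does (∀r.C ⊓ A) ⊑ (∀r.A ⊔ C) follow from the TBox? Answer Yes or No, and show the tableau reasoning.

Yes

1. (∀r.C ⊓ A) ⊑ (∀r.A ⊔ C)  ⇔  ((∀r.C ⊓ A) ⊓ (∃r.¬A ⊓ ¬C)) unsat w.r.t. T
   all branches close; clash {A, ¬A} at an ∃-successor
2. Hence (∀r.C ⊓ A) ⊑ (∀r.A ⊔ C): entailed.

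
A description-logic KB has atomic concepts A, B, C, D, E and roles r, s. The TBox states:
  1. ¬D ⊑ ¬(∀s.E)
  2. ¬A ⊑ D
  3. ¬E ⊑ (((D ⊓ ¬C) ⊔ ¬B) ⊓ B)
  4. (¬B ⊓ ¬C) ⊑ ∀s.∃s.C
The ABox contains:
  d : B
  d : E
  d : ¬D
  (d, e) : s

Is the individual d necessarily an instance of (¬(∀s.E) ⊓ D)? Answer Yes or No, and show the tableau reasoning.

No

1. d : (¬(∀s.E) ⊓ D)?  L(d) = {B, E, ¬D} ∪ {(∀s.E ⊔ ¬D)}
   apply at d: ¬D⊑¬(∀s.E)
   open: L(d) ⊇ {A, B, E, ¬D, ∃s.¬E} (+ ∃-successors) — d ∉ (¬(∀s.E) ⊓ D) possible
2. Hence d : (¬(∀s.E) ⊓ D): not entailed.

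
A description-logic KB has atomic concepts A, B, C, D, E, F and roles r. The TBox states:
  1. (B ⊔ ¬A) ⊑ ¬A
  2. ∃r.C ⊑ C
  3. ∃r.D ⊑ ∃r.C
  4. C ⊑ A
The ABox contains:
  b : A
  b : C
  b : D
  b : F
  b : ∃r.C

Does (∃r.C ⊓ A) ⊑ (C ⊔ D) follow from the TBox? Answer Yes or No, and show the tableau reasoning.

Yes

1. (∃r.C ⊓ A) ⊑ (C ⊔ D)  ⇔  ((∃r.C ⊓ A) ⊓ (¬C ⊓ ¬D)) unsat w.r.t. T
   all branches close; clash {A, ¬A} at x₀
2. Hence (∃r.C ⊓ A) ⊑ (C ⊔ D): entailed.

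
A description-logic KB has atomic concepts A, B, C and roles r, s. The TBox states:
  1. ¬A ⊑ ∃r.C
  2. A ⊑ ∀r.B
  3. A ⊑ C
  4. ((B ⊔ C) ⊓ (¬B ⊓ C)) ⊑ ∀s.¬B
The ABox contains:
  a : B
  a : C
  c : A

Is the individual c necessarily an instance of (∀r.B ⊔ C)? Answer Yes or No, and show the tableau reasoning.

1. c : (∀r.B ⊔ C)?  L(c) = {A} ∪ {(∃r.¬B ⊓ ¬C)}
   clash {C, ¬C} at c — c ∈ (∀r.B ⊔ C)
2. Hence c : (∀r.B ⊔ C): entailed.

Yes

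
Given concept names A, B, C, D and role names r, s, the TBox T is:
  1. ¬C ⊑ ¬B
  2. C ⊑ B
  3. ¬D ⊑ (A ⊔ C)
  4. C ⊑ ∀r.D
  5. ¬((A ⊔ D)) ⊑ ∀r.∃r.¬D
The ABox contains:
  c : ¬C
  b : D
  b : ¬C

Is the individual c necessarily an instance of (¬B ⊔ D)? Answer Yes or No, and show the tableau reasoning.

1. c : (¬B ⊔ D)?  L(c) = {¬C} ∪ {(B ⊓ ¬D)}
   clash {B, ¬B} at c — c ∈ (¬B ⊔ D)
2. Hence c : (¬B ⊔ D): entailed.

Yes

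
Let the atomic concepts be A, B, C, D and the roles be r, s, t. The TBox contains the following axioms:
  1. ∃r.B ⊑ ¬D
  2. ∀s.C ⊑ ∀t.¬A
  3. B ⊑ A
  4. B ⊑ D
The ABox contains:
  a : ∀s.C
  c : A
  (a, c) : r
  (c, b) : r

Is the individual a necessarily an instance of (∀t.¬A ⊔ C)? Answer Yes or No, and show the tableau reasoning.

1. a : (∀t.¬A ⊔ C)?  L(a) = {∀s.C} ∪ {(∃t.A ⊓ ¬C)}
   clash {D, ¬D} at a — a ∈ (∀t.¬A ⊔ C)
2. Hence a : (∀t.¬A ⊔ C): entailed.

Yes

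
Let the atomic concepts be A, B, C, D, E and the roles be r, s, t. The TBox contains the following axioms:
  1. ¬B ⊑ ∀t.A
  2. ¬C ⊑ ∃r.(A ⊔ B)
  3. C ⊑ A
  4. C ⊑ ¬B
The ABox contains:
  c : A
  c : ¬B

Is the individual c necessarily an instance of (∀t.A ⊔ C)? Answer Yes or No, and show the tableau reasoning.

Yes

1. c : (∀t.A ⊔ C)?  L(c) = {A, ¬B} ∪ {(∃t.¬A ⊓ ¬C)}
   clash {A, ¬A} at an ∃-successor — c ∈ (∀t.A ⊔ C)
2. Hence c : (∀t.A ⊔ C): entailed.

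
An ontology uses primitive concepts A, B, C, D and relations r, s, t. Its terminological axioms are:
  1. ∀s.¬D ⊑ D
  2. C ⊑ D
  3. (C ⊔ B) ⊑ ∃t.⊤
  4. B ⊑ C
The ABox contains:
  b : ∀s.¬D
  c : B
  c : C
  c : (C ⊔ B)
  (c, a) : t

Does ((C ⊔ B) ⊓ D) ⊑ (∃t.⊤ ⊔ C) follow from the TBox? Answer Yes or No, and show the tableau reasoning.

Yes

1. ((C ⊔ B) ⊓ D) ⊑ (∃t.⊤ ⊔ C)  ⇔  (((C ⊔ B) ⊓ D) ⊓ (∀t.⊥ ⊓ ¬C)) unsat w.r.t. T
   all branches close; clash {C, ¬C} at x₀
2. Hence ((C ⊔ B) ⊓ D) ⊑ (∃t.⊤ ⊔ C): entailed.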